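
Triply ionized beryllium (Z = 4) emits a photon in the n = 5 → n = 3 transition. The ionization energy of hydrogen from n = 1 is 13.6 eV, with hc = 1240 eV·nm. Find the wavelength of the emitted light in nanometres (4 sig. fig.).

For Z = 4 the level energies scale as Z², so the effective Rydberg energy is 13.6 × 16 = 217.6 eV.
ΔE = 217.6 × (1/3² − 1/5²) = 217.6 × 0.07111 = 15.47 eV.
λ = hc/ΔE = 1240 / 15.47 = 80.14 nm.

80.14 nm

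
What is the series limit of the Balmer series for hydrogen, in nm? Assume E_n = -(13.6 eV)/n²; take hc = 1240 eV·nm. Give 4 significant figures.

364.7 nm

The Balmer series has lower level n_f = 2; the series limit corresponds to n_i → ∞.
ΔE_max = 13.6 × 1 / 2² = 3.400 eV.
λ_min = 1240 / 3.400 = 364.7 nm.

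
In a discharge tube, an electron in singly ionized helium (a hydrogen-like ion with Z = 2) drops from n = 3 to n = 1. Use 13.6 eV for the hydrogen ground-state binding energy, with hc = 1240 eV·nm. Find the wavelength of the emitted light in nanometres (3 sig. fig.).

For Z = 2 the level energies scale as Z², so the effective Rydberg energy is 13.6 × 4 = 54.40 eV.
ΔE = 54.40 × (1/1² − 1/3²) = 54.40 × 0.8889 = 48.36 eV.
λ = hc/ΔE = 1240 / 48.36 = 25.6 nm.

25.6 nm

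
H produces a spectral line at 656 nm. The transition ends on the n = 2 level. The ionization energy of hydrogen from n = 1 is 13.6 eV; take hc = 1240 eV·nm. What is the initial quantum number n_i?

n_i = 3

The photon energy is ΔE = hc/λ = 1240 / 656 = 1.890 eV.
With Z = 1, ΔE = 13.60 × (1/n_f² − 1/n_i²), so 1/n_f² − 1/n_i² = 0.1390.
With n_f = 2: 1/n_i² = 1/4 − 0.1390 = 0.1110, so n_i ≈ 3.00.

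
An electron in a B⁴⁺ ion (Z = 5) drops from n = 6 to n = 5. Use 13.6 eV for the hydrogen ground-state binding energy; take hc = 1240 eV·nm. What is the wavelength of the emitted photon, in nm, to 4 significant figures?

298.4 nm

For Z = 5 the level energies scale as Z², so the effective Rydberg energy is 13.6 × 25 = 340.0 eV.
ΔE = 340.0 × (1/5² − 1/6²) = 340.0 × 0.01222 = 4.156 eV.
λ = hc/ΔE = 1240 / 4.156 = 298.4 nm.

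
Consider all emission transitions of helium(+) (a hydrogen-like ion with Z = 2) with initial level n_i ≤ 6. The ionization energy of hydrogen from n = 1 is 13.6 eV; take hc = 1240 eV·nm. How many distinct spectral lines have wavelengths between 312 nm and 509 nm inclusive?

2

Enumerate all n_i → n_f pairs with 1 ≤ n_f < n_i ≤ 6 and compute λ = 1240 / [13.6·4·(1/n_f² − 1/n_i²)].
Lines falling in [312, 509] nm: 5→3 (320.5 nm), 4→3 (468.9 nm).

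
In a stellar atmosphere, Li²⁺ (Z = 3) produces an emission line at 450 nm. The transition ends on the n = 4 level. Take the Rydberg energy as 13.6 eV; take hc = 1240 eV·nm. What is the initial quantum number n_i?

The photon energy is ΔE = hc/λ = 1240 / 450 = 2.756 eV.
With Z = 3, ΔE = 122.4 × (1/n_f² − 1/n_i²), so 1/n_f² − 1/n_i² = 0.02251.
With n_f = 4: 1/n_i² = 1/16 − 0.02251 = 0.03999, so n_i ≈ 5.00.

n_i = 5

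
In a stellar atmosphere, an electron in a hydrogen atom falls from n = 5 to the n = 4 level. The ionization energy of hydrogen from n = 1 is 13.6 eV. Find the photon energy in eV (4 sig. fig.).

0.3060 eV

E_5 = −13.60/25 = −0.5440 eV and E_4 = −13.60/16 = −0.8500 eV.
The photon energy is |E_5 − E_4| = 0.3060 eV.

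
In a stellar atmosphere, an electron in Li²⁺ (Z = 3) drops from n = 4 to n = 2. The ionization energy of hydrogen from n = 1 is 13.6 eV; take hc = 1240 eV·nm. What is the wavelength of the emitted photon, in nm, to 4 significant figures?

54.03 nm

For Z = 3 the level energies scale as Z², so the effective Rydberg energy is 13.6 × 9 = 122.4 eV.
ΔE = 122.4 × (1/2² − 1/4²) = 122.4 × 0.1875 = 22.95 eV.
λ = hc/ΔE = 1240 / 22.95 = 54.03 nm.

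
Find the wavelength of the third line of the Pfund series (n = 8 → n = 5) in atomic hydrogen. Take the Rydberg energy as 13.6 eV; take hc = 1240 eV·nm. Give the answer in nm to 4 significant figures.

The Pfund series terminates on n_f = 5; the third line has n_i = 5+3 = 8.
ΔE = 13.60 × (1/5² − 1/8²) = 0.3315 eV.
λ = 1240 / 0.3315 = 3741 nm.

3741 nm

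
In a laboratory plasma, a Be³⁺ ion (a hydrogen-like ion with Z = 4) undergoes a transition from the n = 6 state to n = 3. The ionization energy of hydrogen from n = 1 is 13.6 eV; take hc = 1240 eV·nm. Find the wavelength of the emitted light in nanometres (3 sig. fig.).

68.4 nm

For Z = 4 the level energies scale as Z², so the effective Rydberg energy is 13.6 × 16 = 217.6 eV.
ΔE = 217.6 × (1/3² − 1/6²) = 217.6 × 0.08333 = 18.13 eV.
λ = hc/ΔE = 1240 / 18.13 = 68.4 nm.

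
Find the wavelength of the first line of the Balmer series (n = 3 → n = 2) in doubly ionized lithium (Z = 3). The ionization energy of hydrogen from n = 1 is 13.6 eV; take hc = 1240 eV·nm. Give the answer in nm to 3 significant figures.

The Balmer series terminates on n_f = 2; the first line has n_i = 2+1 = 3.
ΔE = 122.4 × (1/2² − 1/3²) = 17.00 eV.
λ = 1240 / 17.00 = 72.9 nm.

72.9 nm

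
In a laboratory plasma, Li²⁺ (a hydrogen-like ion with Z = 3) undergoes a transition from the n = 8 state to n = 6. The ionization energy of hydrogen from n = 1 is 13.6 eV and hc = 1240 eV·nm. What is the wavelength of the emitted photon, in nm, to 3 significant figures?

834 nm

For Z = 3 the level energies scale as Z², so the effective Rydberg energy is 13.6 × 9 = 122.4 eV.
ΔE = 122.4 × (1/6² − 1/8²) = 122.4 × 0.01215 = 1.488 eV.
λ = hc/ΔE = 1240 / 1.488 = 834 nm.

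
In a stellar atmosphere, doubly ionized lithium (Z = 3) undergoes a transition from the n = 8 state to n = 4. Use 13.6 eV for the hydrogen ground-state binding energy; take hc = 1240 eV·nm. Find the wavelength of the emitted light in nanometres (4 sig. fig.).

For Z = 3 the level energies scale as Z², so the effective Rydberg energy is 13.6 × 9 = 122.4 eV.
ΔE = 122.4 × (1/4² − 1/8²) = 122.4 × 0.04688 = 5.738 eV.
λ = hc/ΔE = 1240 / 5.738 = 216.1 nm.

216.1 nm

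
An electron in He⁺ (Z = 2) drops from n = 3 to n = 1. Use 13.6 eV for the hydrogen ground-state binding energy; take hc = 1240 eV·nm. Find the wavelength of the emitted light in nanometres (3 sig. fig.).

For Z = 2 the level energies scale as Z², so the effective Rydberg energy is 13.6 × 4 = 54.40 eV.
ΔE = 54.40 × (1/1² − 1/3²) = 54.40 × 0.8889 = 48.36 eV.
λ = hc/ΔE = 1240 / 48.36 = 25.6 nm.

25.6 nm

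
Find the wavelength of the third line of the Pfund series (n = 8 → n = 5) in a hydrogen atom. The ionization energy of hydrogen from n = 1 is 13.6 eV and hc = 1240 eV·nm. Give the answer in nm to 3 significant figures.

The Pfund series terminates on n_f = 5; the third line has n_i = 5+3 = 8.
ΔE = 13.60 × (1/5² − 1/8²) = 0.3315 eV.
λ = 1240 / 0.3315 = 3740 nm.

3740 nm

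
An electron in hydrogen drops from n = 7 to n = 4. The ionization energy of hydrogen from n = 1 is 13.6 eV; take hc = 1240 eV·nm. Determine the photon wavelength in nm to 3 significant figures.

ΔE = 13.60 × (1/4² − 1/7²) = 13.60 × 0.04209 = 0.5724 eV.
λ = hc/ΔE = 1240 / 0.5724 = 2170 nm.
This line belongs to the Brackett series.

2170 nm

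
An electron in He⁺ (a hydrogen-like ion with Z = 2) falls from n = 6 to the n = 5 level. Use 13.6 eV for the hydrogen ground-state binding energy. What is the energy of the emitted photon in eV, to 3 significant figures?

The Bohr energies scale as Z², so for Z = 2: E_n = −54.40/n² eV.
E_6 = −54.40/36 = −1.511 eV and E_5 = −54.40/25 = −2.176 eV.
The photon energy is |E_6 − E_5| = 0.665 eV.

0.665 eV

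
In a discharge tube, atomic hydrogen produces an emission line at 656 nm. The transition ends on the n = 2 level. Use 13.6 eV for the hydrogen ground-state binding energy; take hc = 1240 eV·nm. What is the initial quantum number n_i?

n_i = 3

The photon energy is ΔE = hc/λ = 1240 / 656 = 1.890 eV.
With Z = 1, ΔE = 13.60 × (1/n_f² − 1/n_i²), so 1/n_f² − 1/n_i² = 0.1390.
With n_f = 2: 1/n_i² = 1/4 − 0.1390 = 0.1110, so n_i ≈ 3.00.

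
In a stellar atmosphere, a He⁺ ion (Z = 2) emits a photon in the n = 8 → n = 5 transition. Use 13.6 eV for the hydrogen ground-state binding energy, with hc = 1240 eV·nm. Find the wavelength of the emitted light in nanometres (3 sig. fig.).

935 nm

For Z = 2 the level energies scale as Z², so the effective Rydberg energy is 13.6 × 4 = 54.40 eV.
ΔE = 54.40 × (1/5² − 1/8²) = 54.40 × 0.02438 = 1.326 eV.
λ = hc/ΔE = 1240 / 1.326 = 935 nm.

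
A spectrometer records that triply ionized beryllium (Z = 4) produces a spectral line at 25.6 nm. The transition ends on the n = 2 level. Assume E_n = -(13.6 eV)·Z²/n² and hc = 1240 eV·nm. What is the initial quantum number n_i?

n_i = 6

The photon energy is ΔE = hc/λ = 1240 / 25.6 = 48.44 eV.
With Z = 4, ΔE = 217.6 × (1/n_f² − 1/n_i²), so 1/n_f² − 1/n_i² = 0.2226.
With n_f = 2: 1/n_i² = 1/4 − 0.2226 = 0.02740, so n_i ≈ 6.04.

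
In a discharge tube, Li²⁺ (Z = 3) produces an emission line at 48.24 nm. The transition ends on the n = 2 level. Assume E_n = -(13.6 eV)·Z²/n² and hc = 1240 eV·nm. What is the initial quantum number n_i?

n_i = 5

The photon energy is ΔE = hc/λ = 1240 / 48.24 = 25.70 eV.
With Z = 3, ΔE = 122.4 × (1/n_f² − 1/n_i²), so 1/n_f² − 1/n_i² = 0.2100.
With n_f = 2: 1/n_i² = 1/4 − 0.2100 = 0.03999, so n_i ≈ 5.00.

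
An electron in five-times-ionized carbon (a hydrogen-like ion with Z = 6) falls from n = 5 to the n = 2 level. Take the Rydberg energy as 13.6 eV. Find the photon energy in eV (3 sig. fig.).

103 eV

The Bohr energies scale as Z², so for Z = 6: E_n = −489.6/n² eV.
E_5 = −489.6/25 = −19.58 eV and E_2 = −489.6/4 = −122.4 eV.
The photon energy is |E_5 − E_2| = 103 eV.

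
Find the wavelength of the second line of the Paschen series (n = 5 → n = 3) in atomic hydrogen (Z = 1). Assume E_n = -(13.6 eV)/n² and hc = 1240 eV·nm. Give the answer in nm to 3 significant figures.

The Paschen series terminates on n_f = 3; the second line has n_i = 3+2 = 5.
ΔE = 13.60 × (1/3² − 1/5²) = 0.9671 eV.
λ = 1240 / 0.9671 = 1280 nm.

1280 nm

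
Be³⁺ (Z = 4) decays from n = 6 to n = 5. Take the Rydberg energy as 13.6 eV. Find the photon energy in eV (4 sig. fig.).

2.660 eV

The Bohr energies scale as Z², so for Z = 4: E_n = −217.6/n² eV.
E_6 = −217.6/36 = −6.044 eV and E_5 = −217.6/25 = −8.704 eV.
The photon energy is |E_6 − E_5| = 2.660 eV.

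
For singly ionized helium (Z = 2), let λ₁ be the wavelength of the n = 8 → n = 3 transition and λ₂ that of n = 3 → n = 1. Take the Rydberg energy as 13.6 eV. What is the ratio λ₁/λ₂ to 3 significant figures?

λ ∝ 1/ΔE ∝ 1/(1/n_f² − 1/n_i²), and the Z² and hc factors cancel in the ratio.
λ₁/λ₂ = (1/1² − 1/3²)/(1/3² − 1/8²) = 0.8889/0.09549 = 9.31.

9.31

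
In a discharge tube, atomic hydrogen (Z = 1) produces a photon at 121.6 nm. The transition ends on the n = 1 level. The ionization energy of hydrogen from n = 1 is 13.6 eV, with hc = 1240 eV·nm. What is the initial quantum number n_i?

n_i = 2

The photon energy is ΔE = hc/λ = 1240 / 121.6 = 10.20 eV.
With Z = 1, ΔE = 13.60 × (1/n_f² − 1/n_i²), so 1/n_f² − 1/n_i² = 0.7498.
With n_f = 1: 1/n_i² = 1/1 − 0.7498 = 0.2502, so n_i ≈ 2.00.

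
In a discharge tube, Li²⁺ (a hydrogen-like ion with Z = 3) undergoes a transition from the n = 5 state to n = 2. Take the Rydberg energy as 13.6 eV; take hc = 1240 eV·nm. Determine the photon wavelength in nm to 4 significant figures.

For Z = 3 the level energies scale as Z², so the effective Rydberg energy is 13.6 × 9 = 122.4 eV.
ΔE = 122.4 × (1/2² − 1/5²) = 122.4 × 0.2100 = 25.70 eV.
λ = hc/ΔE = 1240 / 25.70 = 48.24 nm.

48.24 nm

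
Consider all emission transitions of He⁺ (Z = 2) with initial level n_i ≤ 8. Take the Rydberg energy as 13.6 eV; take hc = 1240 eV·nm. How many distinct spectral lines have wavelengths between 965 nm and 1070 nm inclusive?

Enumerate all n_i → n_f pairs with 1 ≤ n_f < n_i ≤ 8 and compute λ = 1240 / [13.6·4·(1/n_f² − 1/n_i²)].
Lines falling in [965, 1070] nm: 5→4 (1013 nm).

1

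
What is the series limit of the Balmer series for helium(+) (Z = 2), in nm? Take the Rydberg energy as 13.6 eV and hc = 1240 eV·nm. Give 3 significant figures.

The Balmer series has lower level n_f = 2; the series limit corresponds to n_i → ∞.
ΔE_max = 13.6 × 4 / 2² = 13.60 eV.
λ_min = 1240 / 13.60 = 91.2 nm.

91.2 nm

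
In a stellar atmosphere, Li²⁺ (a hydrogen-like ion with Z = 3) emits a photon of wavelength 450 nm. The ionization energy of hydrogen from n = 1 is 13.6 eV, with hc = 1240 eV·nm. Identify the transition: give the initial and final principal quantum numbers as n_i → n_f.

The photon energy is ΔE = hc/λ = 1240 / 450 = 2.756 eV.
With Z = 3, ΔE = 122.4 × (1/n_f² − 1/n_i²), so 1/n_f² − 1/n_i² = 0.02251.
Trying n_f = 4 gives 1/n_i² = 0.03999, i.e. n_i ≈ 5; this pair matches.

n_i = 5, n_f = 4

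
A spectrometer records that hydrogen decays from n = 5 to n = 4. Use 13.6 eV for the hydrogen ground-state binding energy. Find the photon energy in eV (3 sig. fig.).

E_5 = −13.60/25 = −0.5440 eV and E_4 = −13.60/16 = −0.8500 eV.
The photon energy is |E_5 − E_4| = 0.306 eV.

0.306 eV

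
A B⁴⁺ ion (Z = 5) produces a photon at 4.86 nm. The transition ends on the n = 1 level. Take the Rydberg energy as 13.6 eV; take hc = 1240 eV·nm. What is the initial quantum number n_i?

n_i = 2

The photon energy is ΔE = hc/λ = 1240 / 4.86 = 255.1 eV.
With Z = 5, ΔE = 340.0 × (1/n_f² − 1/n_i²), so 1/n_f² − 1/n_i² = 0.7504.
With n_f = 1: 1/n_i² = 1/1 − 0.7504 = 0.2496, so n_i ≈ 2.00.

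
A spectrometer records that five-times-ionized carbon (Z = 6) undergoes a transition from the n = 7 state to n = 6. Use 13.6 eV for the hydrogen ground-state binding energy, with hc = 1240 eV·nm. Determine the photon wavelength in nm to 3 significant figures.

For Z = 6 the level energies scale as Z², so the effective Rydberg energy is 13.6 × 36 = 489.6 eV.
ΔE = 489.6 × (1/6² − 1/7²) = 489.6 × 0.007370 = 3.608 eV.
λ = hc/ΔE = 1240 / 3.608 = 344 nm.

344 nm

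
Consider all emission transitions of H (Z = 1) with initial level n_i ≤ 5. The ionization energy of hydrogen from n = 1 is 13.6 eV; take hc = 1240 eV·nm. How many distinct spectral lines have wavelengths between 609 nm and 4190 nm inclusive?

4

Enumerate all n_i → n_f pairs with 1 ≤ n_f < n_i ≤ 5 and compute λ = 1240 / [13.6·1·(1/n_f² − 1/n_i²)].
Lines falling in [609, 4190] nm: 3→2 (656.5 nm), 5→3 (1282 nm), 4→3 (1876 nm), 5→4 (4052 nm).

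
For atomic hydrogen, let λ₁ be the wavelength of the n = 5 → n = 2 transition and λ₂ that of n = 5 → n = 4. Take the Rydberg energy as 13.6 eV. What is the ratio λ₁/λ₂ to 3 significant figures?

λ ∝ 1/ΔE ∝ 1/(1/n_f² − 1/n_i²), and the Z² and hc factors cancel in the ratio.
λ₁/λ₂ = (1/4² − 1/5²)/(1/2² − 1/5²) = 0.02250/0.2100 = 0.107.

0.107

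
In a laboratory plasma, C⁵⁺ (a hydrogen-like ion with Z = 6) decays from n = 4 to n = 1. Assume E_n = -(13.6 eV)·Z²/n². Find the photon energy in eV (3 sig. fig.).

459 eV

The Bohr energies scale as Z², so for Z = 6: E_n = −489.6/n² eV.
E_4 = −489.6/16 = −30.60 eV and E_1 = −489.6/1 = −489.6 eV.
The photon energy is |E_4 − E_1| = 459 eV.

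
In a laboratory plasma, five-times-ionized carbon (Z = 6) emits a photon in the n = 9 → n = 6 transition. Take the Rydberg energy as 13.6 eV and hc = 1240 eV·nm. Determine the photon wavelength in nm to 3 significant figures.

For Z = 6 the level energies scale as Z², so the effective Rydberg energy is 13.6 × 36 = 489.6 eV.
ΔE = 489.6 × (1/6² − 1/9²) = 489.6 × 0.01543 = 7.556 eV.
λ = hc/ΔE = 1240 / 7.556 = 164 nm.

164 nm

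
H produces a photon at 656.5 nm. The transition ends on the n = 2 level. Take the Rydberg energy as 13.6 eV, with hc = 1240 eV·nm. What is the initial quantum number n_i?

The photon energy is ΔE = hc/λ = 1240 / 656.5 = 1.889 eV.
With Z = 1, ΔE = 13.60 × (1/n_f² − 1/n_i²), so 1/n_f² − 1/n_i² = 0.1389.
With n_f = 2: 1/n_i² = 1/4 − 0.1389 = 0.1111, so n_i ≈ 3.00.

n_i = 3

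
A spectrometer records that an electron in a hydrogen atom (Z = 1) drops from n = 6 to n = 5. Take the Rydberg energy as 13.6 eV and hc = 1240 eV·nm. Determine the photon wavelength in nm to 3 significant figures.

ΔE = 13.60 × (1/5² − 1/6²) = 13.60 × 0.01222 = 0.1662 eV.
λ = hc/ΔE = 1240 / 0.1662 = 7460 nm.

7460 nm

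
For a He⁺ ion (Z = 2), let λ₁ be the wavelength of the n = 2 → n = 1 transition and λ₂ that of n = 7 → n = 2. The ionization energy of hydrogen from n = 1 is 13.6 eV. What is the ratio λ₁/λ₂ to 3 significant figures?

λ ∝ 1/ΔE ∝ 1/(1/n_f² − 1/n_i²), and the Z² and hc factors cancel in the ratio.
λ₁/λ₂ = (1/2² − 1/7²)/(1/1² − 1/2²) = 0.2296/0.7500 = 0.306.

0.306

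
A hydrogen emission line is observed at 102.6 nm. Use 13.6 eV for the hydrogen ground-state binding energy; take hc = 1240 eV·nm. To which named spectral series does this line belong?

Lyman

ΔE = 1240/102.6 = 12.09 eV.
This matches 13.6 × (1/1² − 1/3²), so n_f = 1: the Lyman series.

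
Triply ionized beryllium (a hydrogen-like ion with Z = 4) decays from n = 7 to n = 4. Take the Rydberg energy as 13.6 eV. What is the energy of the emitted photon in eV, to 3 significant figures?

The Bohr energies scale as Z², so for Z = 4: E_n = −217.6/n² eV.
E_7 = −217.6/49 = −4.441 eV and E_4 = −217.6/16 = −13.60 eV.
The photon energy is |E_7 − E_4| = 9.16 eV.

9.16 eV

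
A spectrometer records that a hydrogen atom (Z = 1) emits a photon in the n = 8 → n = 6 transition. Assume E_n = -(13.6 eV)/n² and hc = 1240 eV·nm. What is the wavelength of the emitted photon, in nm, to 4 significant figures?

ΔE = 13.60 × (1/6² − 1/8²) = 13.60 × 0.01215 = 0.1653 eV.
λ = hc/ΔE = 1240 / 0.1653 = 7503 nm.

7503 nm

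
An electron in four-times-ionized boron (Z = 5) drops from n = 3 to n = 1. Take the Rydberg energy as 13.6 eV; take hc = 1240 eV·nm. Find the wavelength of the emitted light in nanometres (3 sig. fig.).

4.10 nm

For Z = 5 the level energies scale as Z², so the effective Rydberg energy is 13.6 × 25 = 340.0 eV.
ΔE = 340.0 × (1/1² − 1/3²) = 340.0 × 0.8889 = 302.2 eV.
λ = hc/ΔE = 1240 / 302.2 = 4.10 nm.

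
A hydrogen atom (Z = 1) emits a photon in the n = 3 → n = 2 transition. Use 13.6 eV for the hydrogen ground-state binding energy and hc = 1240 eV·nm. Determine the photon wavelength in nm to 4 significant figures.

ΔE = 13.60 × (1/2² − 1/3²) = 13.60 × 0.1389 = 1.889 eV.
λ = hc/ΔE = 1240 / 1.889 = 656.5 nm.

656.5 nm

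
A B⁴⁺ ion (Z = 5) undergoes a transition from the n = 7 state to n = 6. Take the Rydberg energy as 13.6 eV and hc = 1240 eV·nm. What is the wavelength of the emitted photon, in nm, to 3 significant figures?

For Z = 5 the level energies scale as Z², so the effective Rydberg energy is 13.6 × 25 = 340.0 eV.
ΔE = 340.0 × (1/6² − 1/7²) = 340.0 × 0.007370 = 2.506 eV.
λ = hc/ΔE = 1240 / 2.506 = 495 nm.

495 nm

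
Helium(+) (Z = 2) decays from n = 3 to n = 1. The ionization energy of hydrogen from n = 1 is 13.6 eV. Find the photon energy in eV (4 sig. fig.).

48.36 eV

The Bohr energies scale as Z², so for Z = 2: E_n = −54.40/n² eV.
E_3 = −54.40/9 = −6.044 eV and E_1 = −54.40/1 = −54.40 eV.
The photon energy is |E_3 − E_1| = 48.36 eV.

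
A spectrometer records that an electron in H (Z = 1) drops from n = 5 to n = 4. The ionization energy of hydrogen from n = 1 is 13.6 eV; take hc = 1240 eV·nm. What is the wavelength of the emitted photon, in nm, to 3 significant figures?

4050 nm

ΔE = 13.60 × (1/4² − 1/5²) = 13.60 × 0.02250 = 0.3060 eV.
λ = hc/ΔE = 1240 / 0.3060 = 4050 nm.
This line belongs to the Brackett series.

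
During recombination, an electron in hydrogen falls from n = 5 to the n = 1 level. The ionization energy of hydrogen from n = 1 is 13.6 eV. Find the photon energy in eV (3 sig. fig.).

13.1 eV

E_5 = −13.60/25 = −0.5440 eV and E_1 = −13.60/1 = −13.60 eV.
The photon energy is |E_5 − E_1| = 13.1 eV.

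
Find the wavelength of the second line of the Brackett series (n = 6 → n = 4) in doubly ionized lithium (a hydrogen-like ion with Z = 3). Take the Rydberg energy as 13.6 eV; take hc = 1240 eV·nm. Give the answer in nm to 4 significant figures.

291.8 nm

The Brackett series terminates on n_f = 4; the second line has n_i = 4+2 = 6.
ΔE = 122.4 × (1/4² − 1/6²) = 4.250 eV.
λ = 1240 / 4.250 = 291.8 nm.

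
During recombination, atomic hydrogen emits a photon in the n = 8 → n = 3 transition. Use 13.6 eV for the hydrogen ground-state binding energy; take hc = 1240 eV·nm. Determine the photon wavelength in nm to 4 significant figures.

954.9 nm

ΔE = 13.60 × (1/3² − 1/8²) = 13.60 × 0.09549 = 1.299 eV.
λ = hc/ΔE = 1240 / 1.299 = 954.9 nm.
This line belongs to the Paschen series.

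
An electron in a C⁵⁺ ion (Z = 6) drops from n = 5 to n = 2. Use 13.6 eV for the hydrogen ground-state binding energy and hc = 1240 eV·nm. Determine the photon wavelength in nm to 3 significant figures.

For Z = 6 the level energies scale as Z², so the effective Rydberg energy is 13.6 × 36 = 489.6 eV.
ΔE = 489.6 × (1/2² − 1/5²) = 489.6 × 0.2100 = 102.8 eV.
λ = hc/ΔE = 1240 / 102.8 = 12.1 nm.

12.1 nm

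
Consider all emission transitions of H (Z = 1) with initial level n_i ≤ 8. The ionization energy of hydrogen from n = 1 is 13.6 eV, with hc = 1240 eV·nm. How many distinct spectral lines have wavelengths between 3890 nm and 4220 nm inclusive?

Enumerate all n_i → n_f pairs with 1 ≤ n_f < n_i ≤ 8 and compute λ = 1240 / [13.6·1·(1/n_f² − 1/n_i²)].
Lines falling in [3890, 4220] nm: 5→4 (4052 nm).

1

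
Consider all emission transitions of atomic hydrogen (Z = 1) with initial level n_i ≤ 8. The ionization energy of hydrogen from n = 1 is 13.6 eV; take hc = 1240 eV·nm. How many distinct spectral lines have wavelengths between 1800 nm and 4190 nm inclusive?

Enumerate all n_i → n_f pairs with 1 ≤ n_f < n_i ≤ 8 and compute λ = 1240 / [13.6·1·(1/n_f² − 1/n_i²)].
Lines falling in [1800, 4190] nm: 4→3 (1876 nm), 8→4 (1945 nm), 7→4 (2166 nm), 6→4 (2626 nm), 8→5 (3741 nm), 5→4 (4052 nm).

6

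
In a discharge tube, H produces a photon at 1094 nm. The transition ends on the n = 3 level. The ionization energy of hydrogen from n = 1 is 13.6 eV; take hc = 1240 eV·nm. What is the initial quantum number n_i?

n_i = 6

The photon energy is ΔE = hc/λ = 1240 / 1094 = 1.133 eV.
With Z = 1, ΔE = 13.60 × (1/n_f² − 1/n_i²), so 1/n_f² − 1/n_i² = 0.08334.
With n_f = 3: 1/n_i² = 1/9 − 0.08334 = 0.02777, so n_i ≈ 6.00.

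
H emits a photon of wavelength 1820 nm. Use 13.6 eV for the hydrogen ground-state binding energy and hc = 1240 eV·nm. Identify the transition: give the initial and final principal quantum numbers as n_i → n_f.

The photon energy is ΔE = hc/λ = 1240 / 1820 = 0.6813 eV.
With Z = 1, ΔE = 13.60 × (1/n_f² − 1/n_i²), so 1/n_f² − 1/n_i² = 0.05010.
Trying n_f = 4 gives 1/n_i² = 0.01240, i.e. n_i ≈ 9; this pair matches.

n_i = 9, n_f = 4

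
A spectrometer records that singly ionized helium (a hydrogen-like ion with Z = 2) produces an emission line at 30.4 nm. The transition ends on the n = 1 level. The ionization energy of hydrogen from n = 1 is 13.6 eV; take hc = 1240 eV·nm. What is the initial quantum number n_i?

n_i = 2

The photon energy is ΔE = hc/λ = 1240 / 30.4 = 40.79 eV.
With Z = 2, ΔE = 54.40 × (1/n_f² − 1/n_i²), so 1/n_f² − 1/n_i² = 0.7498.
With n_f = 1: 1/n_i² = 1/1 − 0.7498 = 0.2502, so n_i ≈ 2.00.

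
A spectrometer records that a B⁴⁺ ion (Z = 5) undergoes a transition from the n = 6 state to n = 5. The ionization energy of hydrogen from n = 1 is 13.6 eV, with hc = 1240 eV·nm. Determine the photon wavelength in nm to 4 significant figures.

For Z = 5 the level energies scale as Z², so the effective Rydberg energy is 13.6 × 25 = 340.0 eV.
ΔE = 340.0 × (1/5² − 1/6²) = 340.0 × 0.01222 = 4.156 eV.
λ = hc/ΔE = 1240 / 4.156 = 298.4 nm.

298.4 nm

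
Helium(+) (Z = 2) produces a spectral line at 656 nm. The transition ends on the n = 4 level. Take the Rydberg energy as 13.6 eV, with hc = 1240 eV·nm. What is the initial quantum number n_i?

The photon energy is ΔE = hc/λ = 1240 / 656 = 1.890 eV.
With Z = 2, ΔE = 54.40 × (1/n_f² − 1/n_i²), so 1/n_f² − 1/n_i² = 0.03475.
With n_f = 4: 1/n_i² = 1/16 − 0.03475 = 0.02775, so n_i ≈ 6.00.

n_i = 6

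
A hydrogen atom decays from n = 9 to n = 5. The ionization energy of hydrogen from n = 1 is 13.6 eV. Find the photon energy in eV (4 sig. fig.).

E_9 = −13.60/81 = −0.1679 eV and E_5 = −13.60/25 = −0.5440 eV.
The photon energy is |E_9 − E_5| = 0.3761 eV.

0.3761 eV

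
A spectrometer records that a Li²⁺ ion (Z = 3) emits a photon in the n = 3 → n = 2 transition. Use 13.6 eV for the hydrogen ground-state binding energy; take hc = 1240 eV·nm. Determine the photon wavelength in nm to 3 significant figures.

72.9 nm

For Z = 3 the level energies scale as Z², so the effective Rydberg energy is 13.6 × 9 = 122.4 eV.
ΔE = 122.4 × (1/2² − 1/3²) = 122.4 × 0.1389 = 17.00 eV.
λ = hc/ΔE = 1240 / 17.00 = 72.9 nm.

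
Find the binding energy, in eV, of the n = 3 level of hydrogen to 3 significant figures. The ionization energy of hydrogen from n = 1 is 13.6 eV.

E_3 = −13.60/9 = −1.51 eV, so ionization (to E = 0) requires 1.51 eV.

1.51 eV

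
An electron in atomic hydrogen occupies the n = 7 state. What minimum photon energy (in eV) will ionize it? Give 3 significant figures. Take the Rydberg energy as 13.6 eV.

E_7 = −13.60/49 = −0.278 eV, so ionization (to E = 0) requires 0.278 eV.

0.278 eV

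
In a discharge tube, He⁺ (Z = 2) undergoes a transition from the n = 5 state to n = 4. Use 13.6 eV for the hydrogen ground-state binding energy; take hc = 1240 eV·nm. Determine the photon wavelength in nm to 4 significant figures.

For Z = 2 the level energies scale as Z², so the effective Rydberg energy is 13.6 × 4 = 54.40 eV.
ΔE = 54.40 × (1/4² − 1/5²) = 54.40 × 0.02250 = 1.224 eV.
λ = hc/ΔE = 1240 / 1.224 = 1013 nm.

1013 nm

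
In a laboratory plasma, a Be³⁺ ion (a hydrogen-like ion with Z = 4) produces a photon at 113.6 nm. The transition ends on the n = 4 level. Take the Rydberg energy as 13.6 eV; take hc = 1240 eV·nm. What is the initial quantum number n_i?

The photon energy is ΔE = hc/λ = 1240 / 113.6 = 10.92 eV.
With Z = 4, ΔE = 217.6 × (1/n_f² − 1/n_i²), so 1/n_f² − 1/n_i² = 0.05016.
With n_f = 4: 1/n_i² = 1/16 − 0.05016 = 0.01234, so n_i ≈ 9.00.

n_i = 9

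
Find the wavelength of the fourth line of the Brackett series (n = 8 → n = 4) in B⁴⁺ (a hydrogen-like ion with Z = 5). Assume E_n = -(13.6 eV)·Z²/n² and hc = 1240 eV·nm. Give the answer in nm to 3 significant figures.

77.8 nm

The Brackett series terminates on n_f = 4; the fourth line has n_i = 4+4 = 8.
ΔE = 340.0 × (1/4² − 1/8²) = 15.94 eV.
λ = 1240 / 15.94 = 77.8 nm.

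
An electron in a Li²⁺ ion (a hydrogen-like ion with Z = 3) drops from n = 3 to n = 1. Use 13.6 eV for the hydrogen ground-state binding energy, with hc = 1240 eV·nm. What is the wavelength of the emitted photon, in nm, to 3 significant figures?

For Z = 3 the level energies scale as Z², so the effective Rydberg energy is 13.6 × 9 = 122.4 eV.
ΔE = 122.4 × (1/1² − 1/3²) = 122.4 × 0.8889 = 108.8 eV.
λ = hc/ΔE = 1240 / 108.8 = 11.4 nm.

11.4 nm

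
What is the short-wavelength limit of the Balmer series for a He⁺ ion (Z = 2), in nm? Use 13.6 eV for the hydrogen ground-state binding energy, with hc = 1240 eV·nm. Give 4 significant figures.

91.18 nm

The Balmer series has lower level n_f = 2; the series limit corresponds to n_i → ∞.
ΔE_max = 13.6 × 4 / 2² = 13.60 eV.
λ_min = 1240 / 13.60 = 91.18 nm.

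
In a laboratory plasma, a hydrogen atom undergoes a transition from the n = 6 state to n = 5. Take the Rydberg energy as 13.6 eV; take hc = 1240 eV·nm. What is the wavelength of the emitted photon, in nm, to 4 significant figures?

7460 nm

ΔE = 13.60 × (1/5² − 1/6²) = 13.60 × 0.01222 = 0.1662 eV.
λ = hc/ΔE = 1240 / 0.1662 = 7460 nm.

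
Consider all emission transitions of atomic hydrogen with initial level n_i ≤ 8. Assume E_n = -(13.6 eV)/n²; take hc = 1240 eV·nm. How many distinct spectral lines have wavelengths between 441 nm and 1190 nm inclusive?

Enumerate all n_i → n_f pairs with 1 ≤ n_f < n_i ≤ 8 and compute λ = 1240 / [13.6·1·(1/n_f² − 1/n_i²)].
Lines falling in [441, 1190] nm: 4→2 (486.3 nm), 3→2 (656.5 nm), 8→3 (954.9 nm), 7→3 (1005 nm), 6→3 (1094 nm).

5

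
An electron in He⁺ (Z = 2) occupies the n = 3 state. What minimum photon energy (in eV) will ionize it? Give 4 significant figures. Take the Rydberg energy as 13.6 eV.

E_n = −13.6 Z²/n² = −54.40/n² eV for Z = 2.
E_3 = −54.40/9 = −6.044 eV, so ionization (to E = 0) requires 6.044 eV.

6.044 eV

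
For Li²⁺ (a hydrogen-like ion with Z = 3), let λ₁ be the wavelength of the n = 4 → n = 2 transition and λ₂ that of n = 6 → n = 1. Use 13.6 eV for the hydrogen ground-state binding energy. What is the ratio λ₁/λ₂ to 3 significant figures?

5.19

λ ∝ 1/ΔE ∝ 1/(1/n_f² − 1/n_i²), and the Z² and hc factors cancel in the ratio.
λ₁/λ₂ = (1/1² − 1/6²)/(1/2² − 1/4²) = 0.9722/0.1875 = 5.19.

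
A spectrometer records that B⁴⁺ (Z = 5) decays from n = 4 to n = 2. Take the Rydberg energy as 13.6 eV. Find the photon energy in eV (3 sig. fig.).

The Bohr energies scale as Z², so for Z = 5: E_n = −340.0/n² eV.
E_4 = −340.0/16 = −21.25 eV and E_2 = −340.0/4 = −85.00 eV.
The photon energy is |E_4 − E_2| = 63.8 eV.

63.8 eV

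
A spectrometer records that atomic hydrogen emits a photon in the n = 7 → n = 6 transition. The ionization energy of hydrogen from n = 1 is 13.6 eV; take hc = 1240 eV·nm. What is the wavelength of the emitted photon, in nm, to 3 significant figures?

12400 nm

ΔE = 13.60 × (1/6² − 1/7²) = 13.60 × 0.007370 = 0.1002 eV.
λ = hc/ΔE = 1240 / 0.1002 = 12400 nm.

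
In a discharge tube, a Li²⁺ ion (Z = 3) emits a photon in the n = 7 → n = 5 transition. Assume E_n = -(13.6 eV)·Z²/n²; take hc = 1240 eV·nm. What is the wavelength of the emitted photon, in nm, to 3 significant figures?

For Z = 3 the level energies scale as Z², so the effective Rydberg energy is 13.6 × 9 = 122.4 eV.
ΔE = 122.4 × (1/5² − 1/7²) = 122.4 × 0.01959 = 2.398 eV.
λ = hc/ΔE = 1240 / 2.398 = 517 nm.

517 nm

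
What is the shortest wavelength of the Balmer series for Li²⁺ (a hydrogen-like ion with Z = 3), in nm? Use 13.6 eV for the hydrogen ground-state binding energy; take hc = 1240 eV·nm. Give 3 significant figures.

40.5 nm

The Balmer series has lower level n_f = 2; the series limit corresponds to n_i → ∞.
ΔE_max = 13.6 × 9 / 2² = 30.60 eV.
λ_min = 1240 / 30.60 = 40.5 nm.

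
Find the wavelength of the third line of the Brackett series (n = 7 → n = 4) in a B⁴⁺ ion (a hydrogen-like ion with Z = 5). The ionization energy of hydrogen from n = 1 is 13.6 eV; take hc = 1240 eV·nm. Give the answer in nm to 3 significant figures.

86.6 nm

The Brackett series terminates on n_f = 4; the third line has n_i = 4+3 = 7.
ΔE = 340.0 × (1/4² − 1/7²) = 14.31 eV.
λ = 1240 / 14.31 = 86.6 nm.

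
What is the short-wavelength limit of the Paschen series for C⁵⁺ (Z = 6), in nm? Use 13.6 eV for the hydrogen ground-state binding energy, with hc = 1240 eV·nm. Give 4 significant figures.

22.79 nm

The Paschen series has lower level n_f = 3; the series limit corresponds to n_i → ∞.
ΔE_max = 13.6 × 36 / 3² = 54.40 eV.
λ_min = 1240 / 54.40 = 22.79 nm.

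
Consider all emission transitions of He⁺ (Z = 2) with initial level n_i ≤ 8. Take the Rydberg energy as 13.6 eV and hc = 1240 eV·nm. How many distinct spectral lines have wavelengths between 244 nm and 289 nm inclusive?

Enumerate all n_i → n_f pairs with 1 ≤ n_f < n_i ≤ 8 and compute λ = 1240 / [13.6·4·(1/n_f² − 1/n_i²)].
Lines falling in [244, 289] nm: 7→3 (251.3 nm), 6→3 (273.5 nm).

2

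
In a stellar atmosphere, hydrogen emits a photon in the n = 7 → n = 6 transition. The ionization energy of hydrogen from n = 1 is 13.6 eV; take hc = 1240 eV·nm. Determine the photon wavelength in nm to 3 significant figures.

ΔE = 13.60 × (1/6² − 1/7²) = 13.60 × 0.007370 = 0.1002 eV.
λ = hc/ΔE = 1240 / 0.1002 = 12400 nm.

12400 nm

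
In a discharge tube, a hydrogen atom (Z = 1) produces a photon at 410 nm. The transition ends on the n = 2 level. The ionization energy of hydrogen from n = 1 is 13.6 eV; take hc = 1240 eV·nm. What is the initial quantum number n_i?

n_i = 6

The photon energy is ΔE = hc/λ = 1240 / 410 = 3.024 eV.
With Z = 1, ΔE = 13.60 × (1/n_f² − 1/n_i²), so 1/n_f² − 1/n_i² = 0.2224.
With n_f = 2: 1/n_i² = 1/4 − 0.2224 = 0.02762, so n_i ≈ 6.02.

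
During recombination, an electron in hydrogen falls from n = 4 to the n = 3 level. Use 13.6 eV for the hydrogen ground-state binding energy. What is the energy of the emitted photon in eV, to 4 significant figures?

0.6611 eV

E_4 = −13.60/16 = −0.8500 eV and E_3 = −13.60/9 = −1.511 eV.
The photon energy is |E_4 − E_3| = 0.6611 eV.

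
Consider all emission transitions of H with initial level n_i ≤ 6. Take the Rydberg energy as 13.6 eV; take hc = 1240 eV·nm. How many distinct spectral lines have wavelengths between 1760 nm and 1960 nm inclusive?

1

Enumerate all n_i → n_f pairs with 1 ≤ n_f < n_i ≤ 6 and compute λ = 1240 / [13.6·1·(1/n_f² − 1/n_i²)].
Lines falling in [1760, 1960] nm: 4→3 (1876 nm).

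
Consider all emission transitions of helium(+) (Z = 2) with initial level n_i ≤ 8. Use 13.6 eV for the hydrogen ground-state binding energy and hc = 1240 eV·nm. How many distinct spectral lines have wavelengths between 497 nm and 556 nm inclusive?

Enumerate all n_i → n_f pairs with 1 ≤ n_f < n_i ≤ 8 and compute λ = 1240 / [13.6·4·(1/n_f² − 1/n_i²)].
Lines falling in [497, 556] nm: 7→4 (541.5 nm).

1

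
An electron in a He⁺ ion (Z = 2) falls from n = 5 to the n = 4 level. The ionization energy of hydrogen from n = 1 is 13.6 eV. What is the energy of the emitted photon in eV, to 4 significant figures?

1.224 eV

The Bohr energies scale as Z², so for Z = 2: E_n = −54.40/n² eV.
E_5 = −54.40/25 = −2.176 eV and E_4 = −54.40/16 = −3.400 eV.
The photon energy is |E_5 − E_4| = 1.224 eV.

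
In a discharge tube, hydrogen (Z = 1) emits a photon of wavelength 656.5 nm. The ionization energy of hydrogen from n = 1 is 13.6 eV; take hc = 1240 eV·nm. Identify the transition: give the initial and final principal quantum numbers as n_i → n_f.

n_i = 3, n_f = 2

The photon energy is ΔE = hc/λ = 1240 / 656.5 = 1.889 eV.
With Z = 1, ΔE = 13.60 × (1/n_f² − 1/n_i²), so 1/n_f² − 1/n_i² = 0.1389.
Trying n_f = 2 gives 1/n_i² = 0.1111, i.e. n_i ≈ 3; this pair matches.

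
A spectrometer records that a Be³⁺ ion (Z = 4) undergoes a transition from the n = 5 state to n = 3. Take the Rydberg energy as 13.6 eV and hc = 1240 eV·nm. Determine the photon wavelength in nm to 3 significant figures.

For Z = 4 the level energies scale as Z², so the effective Rydberg energy is 13.6 × 16 = 217.6 eV.
ΔE = 217.6 × (1/3² − 1/5²) = 217.6 × 0.07111 = 15.47 eV.
λ = hc/ΔE = 1240 / 15.47 = 80.1 nm.

80.1 nm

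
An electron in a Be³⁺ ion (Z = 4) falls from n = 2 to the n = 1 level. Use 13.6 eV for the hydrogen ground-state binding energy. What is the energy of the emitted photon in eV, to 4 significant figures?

163.2 eV

The Bohr energies scale as Z², so for Z = 4: E_n = −217.6/n² eV.
E_2 = −217.6/4 = −54.40 eV and E_1 = −217.6/1 = −217.6 eV.
The photon energy is |E_2 − E_1| = 163.2 eV.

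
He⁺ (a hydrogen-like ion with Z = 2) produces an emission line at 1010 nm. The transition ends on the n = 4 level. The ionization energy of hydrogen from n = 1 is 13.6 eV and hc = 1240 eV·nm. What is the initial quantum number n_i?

The photon energy is ΔE = hc/λ = 1240 / 1010 = 1.228 eV.
With Z = 2, ΔE = 54.40 × (1/n_f² − 1/n_i²), so 1/n_f² − 1/n_i² = 0.02257.
With n_f = 4: 1/n_i² = 1/16 − 0.02257 = 0.03993, so n_i ≈ 5.00.

n_i = 5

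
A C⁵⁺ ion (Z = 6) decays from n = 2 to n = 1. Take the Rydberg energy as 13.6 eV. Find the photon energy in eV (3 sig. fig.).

367 eV

The Bohr energies scale as Z², so for Z = 6: E_n = −489.6/n² eV.
E_2 = −489.6/4 = −122.4 eV and E_1 = −489.6/1 = −489.6 eV.
The photon energy is |E_2 − E_1| = 367 eV.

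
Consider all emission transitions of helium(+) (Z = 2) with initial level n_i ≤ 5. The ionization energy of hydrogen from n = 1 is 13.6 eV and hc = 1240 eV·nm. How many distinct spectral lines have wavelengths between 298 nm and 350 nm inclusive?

1

Enumerate all n_i → n_f pairs with 1 ≤ n_f < n_i ≤ 5 and compute λ = 1240 / [13.6·4·(1/n_f² − 1/n_i²)].
Lines falling in [298, 350] nm: 5→3 (320.5 nm).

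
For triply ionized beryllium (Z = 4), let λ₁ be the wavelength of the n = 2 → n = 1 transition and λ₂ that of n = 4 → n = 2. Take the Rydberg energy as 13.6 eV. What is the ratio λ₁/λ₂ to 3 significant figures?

0.250

λ ∝ 1/ΔE ∝ 1/(1/n_f² − 1/n_i²), and the Z² and hc factors cancel in the ratio.
λ₁/λ₂ = (1/2² − 1/4²)/(1/1² − 1/2²) = 0.1875/0.7500 = 0.250.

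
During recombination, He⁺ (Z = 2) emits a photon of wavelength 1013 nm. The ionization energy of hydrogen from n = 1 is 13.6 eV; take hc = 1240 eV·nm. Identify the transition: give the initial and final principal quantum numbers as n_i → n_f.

The photon energy is ΔE = hc/λ = 1240 / 1013 = 1.224 eV.
With Z = 2, ΔE = 54.40 × (1/n_f² − 1/n_i²), so 1/n_f² − 1/n_i² = 0.02250.
Trying n_f = 4 gives 1/n_i² = 0.04000, i.e. n_i ≈ 5; this pair matches.

n_i = 5, n_f = 4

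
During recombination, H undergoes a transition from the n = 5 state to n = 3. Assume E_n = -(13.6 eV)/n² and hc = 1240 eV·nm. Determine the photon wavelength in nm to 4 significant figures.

ΔE = 13.60 × (1/3² − 1/5²) = 13.60 × 0.07111 = 0.9671 eV.
λ = hc/ΔE = 1240 / 0.9671 = 1282 nm.

1282 nm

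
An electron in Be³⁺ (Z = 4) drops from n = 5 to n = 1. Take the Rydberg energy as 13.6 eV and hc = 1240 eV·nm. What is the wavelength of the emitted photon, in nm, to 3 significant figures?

5.94 nm

For Z = 4 the level energies scale as Z², so the effective Rydberg energy is 13.6 × 16 = 217.6 eV.
ΔE = 217.6 × (1/1² − 1/5²) = 217.6 × 0.9600 = 208.9 eV.
λ = hc/ΔE = 1240 / 208.9 = 5.94 nm.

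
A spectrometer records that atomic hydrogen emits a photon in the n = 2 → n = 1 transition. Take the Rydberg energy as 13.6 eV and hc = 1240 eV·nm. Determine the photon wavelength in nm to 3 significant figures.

ΔE = 13.60 × (1/1² − 1/2²) = 13.60 × 0.7500 = 10.20 eV.
λ = hc/ΔE = 1240 / 10.20 = 122 nm.

122 nm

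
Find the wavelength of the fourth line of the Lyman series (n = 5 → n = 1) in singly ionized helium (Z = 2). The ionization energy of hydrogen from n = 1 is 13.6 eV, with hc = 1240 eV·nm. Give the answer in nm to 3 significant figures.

The Lyman series terminates on n_f = 1; the fourth line has n_i = 1+4 = 5.
ΔE = 54.40 × (1/1² − 1/5²) = 52.22 eV.
λ = 1240 / 52.22 = 23.7 nm.

23.7 nm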